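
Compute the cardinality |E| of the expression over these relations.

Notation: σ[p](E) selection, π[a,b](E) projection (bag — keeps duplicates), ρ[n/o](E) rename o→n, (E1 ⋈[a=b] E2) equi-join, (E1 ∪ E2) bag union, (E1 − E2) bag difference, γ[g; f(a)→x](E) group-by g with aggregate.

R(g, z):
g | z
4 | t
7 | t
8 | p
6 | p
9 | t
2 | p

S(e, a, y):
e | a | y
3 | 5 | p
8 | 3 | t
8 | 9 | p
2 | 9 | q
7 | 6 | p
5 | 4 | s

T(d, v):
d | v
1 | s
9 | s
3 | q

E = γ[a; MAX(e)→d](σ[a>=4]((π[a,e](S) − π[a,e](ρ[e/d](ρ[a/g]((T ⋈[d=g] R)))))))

Stepwise |·|:
  S → 6
  π[a,e](S) → 6
  T → 3
  R → 6
  (T ⋈[d=g] R) → 1
  ρ[a/g]((T ⋈[d=g] R)) → 1
  ρ[e/d](ρ[a/g]((T ⋈[d=g] R))) → 1
  π[a,e](ρ[e/d](ρ[a/g]((T ⋈[d=g] R)))) → 1
  (π[a,e](S) − π[a,e](ρ[e/d](ρ[a/g]((T ⋈[d=g] R))))) → 6
  σ[a>=4]((π[a,e](S) − π[a,e](ρ[e/d](ρ[a/g]((T ⋈[d=g] R)))))) → 5
  γ[a; MAX(e)→d](σ[a>=4]((π[a,e](S) − π[a,e](ρ[e/d](ρ[a/g]((T ⋈[d=g] R))))))) → 4

|E| = 4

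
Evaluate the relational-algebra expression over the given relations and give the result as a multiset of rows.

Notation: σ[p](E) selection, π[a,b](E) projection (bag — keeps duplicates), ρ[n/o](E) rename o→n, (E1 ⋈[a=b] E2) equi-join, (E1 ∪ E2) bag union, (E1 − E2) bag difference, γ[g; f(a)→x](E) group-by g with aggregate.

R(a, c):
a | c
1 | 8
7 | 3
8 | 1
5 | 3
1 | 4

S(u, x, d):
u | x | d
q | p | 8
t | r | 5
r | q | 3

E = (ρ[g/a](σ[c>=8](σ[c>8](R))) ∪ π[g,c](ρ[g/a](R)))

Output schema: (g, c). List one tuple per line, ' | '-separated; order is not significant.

Subexpression sizes:
  R → 5
  σ[c>8](R) → 0
  σ[c>=8](σ[c>8](R)) → 0
  ρ[g/a](σ[c>=8](σ[c>8](R))) → 0
  R → 5
  ρ[g/a](R) → 5
  π[g,c](ρ[g/a](R)) → 5
  (ρ[g/a](σ[c>=8](σ[c>8](R))) ∪ π[g,c](ρ[g/a](R))) → 5

== RESULT ==
g | c
1 | 4
1 | 8
5 | 3
7 | 3
8 | 1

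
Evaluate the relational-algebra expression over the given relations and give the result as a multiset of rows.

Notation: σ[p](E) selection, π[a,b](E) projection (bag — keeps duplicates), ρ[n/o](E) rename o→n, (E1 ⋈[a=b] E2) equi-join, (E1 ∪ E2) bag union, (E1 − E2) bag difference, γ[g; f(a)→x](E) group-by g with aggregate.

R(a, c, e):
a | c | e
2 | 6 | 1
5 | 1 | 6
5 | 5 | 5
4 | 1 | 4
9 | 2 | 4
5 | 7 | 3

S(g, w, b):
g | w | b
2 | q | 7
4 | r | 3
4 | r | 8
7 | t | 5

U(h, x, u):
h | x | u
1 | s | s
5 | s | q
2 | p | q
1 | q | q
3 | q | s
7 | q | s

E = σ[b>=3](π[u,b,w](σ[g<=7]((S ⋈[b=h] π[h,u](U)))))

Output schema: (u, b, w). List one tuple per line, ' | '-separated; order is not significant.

Stepwise |·|:
  S → 4
  U → 6
  π[h,u](U) → 6
  (S ⋈[b=h] π[h,u](U)) → 3
  σ[g<=7]((S ⋈[b=h] π[h,u](U))) → 3
  π[u,b,w](σ[g<=7]((S ⋈[b=h] π[h,u](U)))) → 3
  σ[b>=3](π[u,b,w](σ[g<=7]((S ⋈[b=h] π[h,u](U))))) → 3

== RESULT ==
u | b | w
q | 5 | t
s | 3 | r
s | 7 | q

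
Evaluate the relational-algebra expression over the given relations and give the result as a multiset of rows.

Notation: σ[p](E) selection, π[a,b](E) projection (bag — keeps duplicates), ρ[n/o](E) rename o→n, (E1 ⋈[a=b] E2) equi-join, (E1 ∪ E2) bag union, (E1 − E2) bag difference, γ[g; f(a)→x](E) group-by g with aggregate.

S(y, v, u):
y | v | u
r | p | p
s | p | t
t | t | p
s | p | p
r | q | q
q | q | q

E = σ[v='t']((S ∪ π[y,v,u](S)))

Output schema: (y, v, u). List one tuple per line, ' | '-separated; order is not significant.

Stepwise |·|:
  S → 6
  S → 6
  π[y,v,u](S) → 6
  (S ∪ π[y,v,u](S)) → 12
  σ[v='t']((S ∪ π[y,v,u](S))) → 2

== RESULT ==
y | v | u
t | t | p
t | t | p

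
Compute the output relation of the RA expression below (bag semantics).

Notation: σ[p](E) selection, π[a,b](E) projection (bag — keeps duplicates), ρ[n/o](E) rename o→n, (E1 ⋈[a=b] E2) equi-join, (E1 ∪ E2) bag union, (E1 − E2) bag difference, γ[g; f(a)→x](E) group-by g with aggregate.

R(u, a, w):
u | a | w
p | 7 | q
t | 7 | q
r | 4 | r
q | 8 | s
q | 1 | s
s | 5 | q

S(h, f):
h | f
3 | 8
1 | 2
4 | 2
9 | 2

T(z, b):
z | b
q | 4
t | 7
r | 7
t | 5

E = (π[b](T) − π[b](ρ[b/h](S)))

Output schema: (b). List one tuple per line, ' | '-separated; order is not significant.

Row counts bottom-up:
  T → 4
  π[b](T) → 4
  S → 4
  ρ[b/h](S) → 4
  π[b](ρ[b/h](S)) → 4
  (π[b](T) − π[b](ρ[b/h](S))) → 3

== RESULT ==
b
5
7
7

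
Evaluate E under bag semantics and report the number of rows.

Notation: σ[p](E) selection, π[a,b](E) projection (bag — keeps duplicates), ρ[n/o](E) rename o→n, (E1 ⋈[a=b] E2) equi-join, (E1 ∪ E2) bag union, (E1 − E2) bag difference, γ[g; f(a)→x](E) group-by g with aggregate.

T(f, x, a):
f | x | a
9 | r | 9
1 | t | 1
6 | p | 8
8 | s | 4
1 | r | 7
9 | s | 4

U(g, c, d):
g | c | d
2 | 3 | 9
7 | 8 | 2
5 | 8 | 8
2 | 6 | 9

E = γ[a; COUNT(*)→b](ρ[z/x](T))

Per-node cardinality:
  T → 6
  ρ[z/x](T) → 6
  γ[a; COUNT(*)→b](ρ[z/x](T)) → 5

|E| = 5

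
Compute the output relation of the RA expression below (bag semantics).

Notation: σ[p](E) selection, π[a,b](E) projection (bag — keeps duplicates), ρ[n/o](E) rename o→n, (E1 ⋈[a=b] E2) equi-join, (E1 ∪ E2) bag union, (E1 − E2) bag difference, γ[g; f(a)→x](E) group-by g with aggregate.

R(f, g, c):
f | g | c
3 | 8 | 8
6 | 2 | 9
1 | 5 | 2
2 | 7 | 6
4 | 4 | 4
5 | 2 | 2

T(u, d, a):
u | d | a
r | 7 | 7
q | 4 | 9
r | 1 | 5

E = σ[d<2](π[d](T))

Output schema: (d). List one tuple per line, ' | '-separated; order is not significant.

Row counts bottom-up:
  T → 3
  π[d](T) → 3
  σ[d<2](π[d](T)) → 1

== RESULT ==
d
1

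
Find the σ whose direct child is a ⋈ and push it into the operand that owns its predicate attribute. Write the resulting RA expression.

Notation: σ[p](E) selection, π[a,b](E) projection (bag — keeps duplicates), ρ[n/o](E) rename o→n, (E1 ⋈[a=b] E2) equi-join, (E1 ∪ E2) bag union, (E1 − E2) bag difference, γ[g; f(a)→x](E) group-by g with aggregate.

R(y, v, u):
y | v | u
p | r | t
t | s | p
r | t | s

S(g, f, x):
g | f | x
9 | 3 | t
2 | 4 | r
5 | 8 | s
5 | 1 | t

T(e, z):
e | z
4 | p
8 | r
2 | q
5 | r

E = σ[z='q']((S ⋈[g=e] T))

σ filters on z, owned by the right side.
E' = (S ⋈[g=e] σ[z='q'](T))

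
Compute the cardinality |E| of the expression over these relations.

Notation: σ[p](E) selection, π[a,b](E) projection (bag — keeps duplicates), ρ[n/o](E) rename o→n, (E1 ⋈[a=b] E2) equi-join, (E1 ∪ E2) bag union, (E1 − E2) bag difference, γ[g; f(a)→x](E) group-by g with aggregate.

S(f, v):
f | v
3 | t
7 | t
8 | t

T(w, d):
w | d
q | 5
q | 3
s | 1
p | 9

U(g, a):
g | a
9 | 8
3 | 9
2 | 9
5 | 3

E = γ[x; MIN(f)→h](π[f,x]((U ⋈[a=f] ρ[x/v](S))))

Subexpression sizes:
  U → 4
  S → 3
  ρ[x/v](S) → 3
  (U ⋈[a=f] ρ[x/v](S)) → 2
  π[f,x]((U ⋈[a=f] ρ[x/v](S))) → 2
  γ[x; MIN(f)→h](π[f,x]((U ⋈[a=f] ρ[x/v](S)))) → 1

|E| = 1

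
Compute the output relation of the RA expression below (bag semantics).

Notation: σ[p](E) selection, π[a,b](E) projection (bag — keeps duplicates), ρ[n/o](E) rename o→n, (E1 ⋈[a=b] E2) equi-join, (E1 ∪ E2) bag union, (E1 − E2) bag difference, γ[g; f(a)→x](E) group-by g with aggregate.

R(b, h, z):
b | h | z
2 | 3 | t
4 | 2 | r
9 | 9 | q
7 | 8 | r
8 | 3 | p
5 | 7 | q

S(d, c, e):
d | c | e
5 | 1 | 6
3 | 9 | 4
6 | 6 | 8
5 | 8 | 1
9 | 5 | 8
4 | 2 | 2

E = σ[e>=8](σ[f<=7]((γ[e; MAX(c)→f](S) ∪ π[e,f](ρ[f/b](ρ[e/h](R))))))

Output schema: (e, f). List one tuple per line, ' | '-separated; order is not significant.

Per-node cardinality:
  S → 6
  γ[e; MAX(c)→f](S) → 5
  R → 6
  ρ[e/h](R) → 6
  ρ[f/b](ρ[e/h](R)) → 6
  π[e,f](ρ[f/b](ρ[e/h](R))) → 6
  (γ[e; MAX(c)→f](S) ∪ π[e,f](ρ[f/b](ρ[e/h](R)))) → 11
  σ[f<=7]((γ[e; MAX(c)→f](S) ∪ π[e,f](ρ[f/b](ρ[e/h](R))))) → 7
  σ[e>=8](σ[f<=7]((γ[e; MAX(c)→f](S) ∪ π[e,f](ρ[f/b](ρ[e/h](R)))))) → 2

== RESULT ==
e | f
8 | 6
8 | 7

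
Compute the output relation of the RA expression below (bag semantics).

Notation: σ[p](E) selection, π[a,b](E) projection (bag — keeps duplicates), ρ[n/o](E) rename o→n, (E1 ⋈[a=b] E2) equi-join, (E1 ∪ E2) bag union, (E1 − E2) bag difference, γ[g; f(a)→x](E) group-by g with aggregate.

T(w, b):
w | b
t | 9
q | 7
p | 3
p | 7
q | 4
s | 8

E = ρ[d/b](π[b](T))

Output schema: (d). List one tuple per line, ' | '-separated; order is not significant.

Stepwise |·|:
  T → 6
  π[b](T) → 6
  ρ[d/b](π[b](T)) → 6

== RESULT ==
d
3
4
7
7
8
9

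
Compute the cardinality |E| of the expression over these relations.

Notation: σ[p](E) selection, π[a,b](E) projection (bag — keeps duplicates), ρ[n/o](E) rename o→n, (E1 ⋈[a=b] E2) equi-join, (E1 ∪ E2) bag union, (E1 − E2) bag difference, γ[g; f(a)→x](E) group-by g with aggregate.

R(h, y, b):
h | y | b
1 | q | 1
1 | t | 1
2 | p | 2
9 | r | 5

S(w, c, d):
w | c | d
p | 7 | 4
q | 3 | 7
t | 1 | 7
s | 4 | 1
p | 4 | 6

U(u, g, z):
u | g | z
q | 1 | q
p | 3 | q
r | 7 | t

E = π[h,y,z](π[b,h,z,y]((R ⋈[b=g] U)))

Subexpression sizes:
  R → 4
  U → 3
  (R ⋈[b=g] U) → 2
  π[b,h,z,y]((R ⋈[b=g] U)) → 2
  π[h,y,z](π[b,h,z,y]((R ⋈[b=g] U))) → 2

|E| = 2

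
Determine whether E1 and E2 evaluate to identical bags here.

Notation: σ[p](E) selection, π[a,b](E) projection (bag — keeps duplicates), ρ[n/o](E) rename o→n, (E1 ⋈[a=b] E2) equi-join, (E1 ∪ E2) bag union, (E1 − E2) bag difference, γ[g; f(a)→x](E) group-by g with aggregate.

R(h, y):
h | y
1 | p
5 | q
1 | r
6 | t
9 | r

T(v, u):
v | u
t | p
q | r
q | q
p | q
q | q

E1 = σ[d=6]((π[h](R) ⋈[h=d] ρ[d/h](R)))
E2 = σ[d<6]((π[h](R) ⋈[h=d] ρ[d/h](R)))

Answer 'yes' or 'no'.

E1 row counts bottom-up:
  R → 5
  π[h](R) → 5
  R → 5
  ρ[d/h](R) → 5
  (π[h](R) ⋈[h=d] ρ[d/h](R)) → 7
  σ[d=6]((π[h](R) ⋈[h=d] ρ[d/h](R))) → 1
E2 row counts bottom-up:
  R → 5
  π[h](R) → 5
  R → 5
  ρ[d/h](R) → 5
  (π[h](R) ⋈[h=d] ρ[d/h](R)) → 7
  σ[d<6]((π[h](R) ⋈[h=d] ρ[d/h](R))) → 5

E1 result:
h | d | y
6 | 6 | t
E2 result:
h | d | y
1 | 1 | p
1 | 1 | p
1 | 1 | r
1 | 1 | r
5 | 5 | q
Witness: (1, 1, 'r') appears 0× in E1 but 2× in E2.

no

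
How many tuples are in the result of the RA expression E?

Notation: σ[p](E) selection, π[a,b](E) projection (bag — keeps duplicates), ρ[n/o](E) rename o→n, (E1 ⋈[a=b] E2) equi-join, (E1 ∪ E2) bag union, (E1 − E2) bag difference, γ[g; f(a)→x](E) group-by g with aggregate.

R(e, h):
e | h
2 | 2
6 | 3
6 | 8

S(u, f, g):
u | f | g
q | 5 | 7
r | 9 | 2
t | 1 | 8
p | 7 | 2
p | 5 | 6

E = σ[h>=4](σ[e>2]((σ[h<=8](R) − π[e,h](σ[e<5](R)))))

Stepwise |·|:
  R → 3
  σ[h<=8](R) → 3
  R → 3
  σ[e<5](R) → 1
  π[e,h](σ[e<5](R)) → 1
  (σ[h<=8](R) − π[e,h](σ[e<5](R))) → 2
  σ[e>2]((σ[h<=8](R) − π[e,h](σ[e<5](R)))) → 2
  σ[h>=4](σ[e>2]((σ[h<=8](R) − π[e,h](σ[e<5](R))))) → 1

|E| = 1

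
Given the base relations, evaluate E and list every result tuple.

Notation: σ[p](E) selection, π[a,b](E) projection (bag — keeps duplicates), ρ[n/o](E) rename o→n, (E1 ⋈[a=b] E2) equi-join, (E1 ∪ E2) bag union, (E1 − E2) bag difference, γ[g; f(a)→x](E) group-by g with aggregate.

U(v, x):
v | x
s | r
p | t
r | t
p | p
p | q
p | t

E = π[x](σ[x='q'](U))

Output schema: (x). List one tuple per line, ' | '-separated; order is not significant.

Subexpression sizes:
  U → 6
  σ[x='q'](U) → 1
  π[x](σ[x='q'](U)) → 1

== RESULT ==
x
q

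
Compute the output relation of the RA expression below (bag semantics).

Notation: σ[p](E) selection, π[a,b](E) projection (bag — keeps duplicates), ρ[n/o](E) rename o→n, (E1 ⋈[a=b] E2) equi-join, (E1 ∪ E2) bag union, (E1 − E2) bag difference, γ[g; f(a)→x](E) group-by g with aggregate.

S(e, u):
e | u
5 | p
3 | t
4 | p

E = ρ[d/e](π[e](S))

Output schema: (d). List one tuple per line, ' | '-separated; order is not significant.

Stepwise |·|:
  S → 3
  π[e](S) → 3
  ρ[d/e](π[e](S)) → 3

== RESULT ==
d
3
4
5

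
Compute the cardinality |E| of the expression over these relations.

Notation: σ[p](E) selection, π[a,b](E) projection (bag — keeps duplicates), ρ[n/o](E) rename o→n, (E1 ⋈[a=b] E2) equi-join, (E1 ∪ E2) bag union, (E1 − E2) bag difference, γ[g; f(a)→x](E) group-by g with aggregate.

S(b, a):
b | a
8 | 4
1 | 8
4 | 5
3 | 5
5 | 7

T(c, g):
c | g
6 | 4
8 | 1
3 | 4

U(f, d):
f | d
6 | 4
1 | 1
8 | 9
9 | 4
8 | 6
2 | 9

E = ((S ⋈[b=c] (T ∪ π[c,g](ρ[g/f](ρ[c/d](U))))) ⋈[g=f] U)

Subexpression sizes:
  S → 5
  T → 3
  U → 6
  ρ[c/d](U) → 6
  ρ[g/f](ρ[c/d](U)) → 6
  π[c,g](ρ[g/f](ρ[c/d](U))) → 6
  (T ∪ π[c,g](ρ[g/f](ρ[c/d](U)))) → 9
  (S ⋈[b=c] (T ∪ π[c,g](ρ[g/f](ρ[c/d](U))))) → 5
  U → 6
  ((S ⋈[b=c] (T ∪ π[c,g](ρ[g/f](ρ[c/d](U))))) ⋈[g=f] U) → 4

|E| = 4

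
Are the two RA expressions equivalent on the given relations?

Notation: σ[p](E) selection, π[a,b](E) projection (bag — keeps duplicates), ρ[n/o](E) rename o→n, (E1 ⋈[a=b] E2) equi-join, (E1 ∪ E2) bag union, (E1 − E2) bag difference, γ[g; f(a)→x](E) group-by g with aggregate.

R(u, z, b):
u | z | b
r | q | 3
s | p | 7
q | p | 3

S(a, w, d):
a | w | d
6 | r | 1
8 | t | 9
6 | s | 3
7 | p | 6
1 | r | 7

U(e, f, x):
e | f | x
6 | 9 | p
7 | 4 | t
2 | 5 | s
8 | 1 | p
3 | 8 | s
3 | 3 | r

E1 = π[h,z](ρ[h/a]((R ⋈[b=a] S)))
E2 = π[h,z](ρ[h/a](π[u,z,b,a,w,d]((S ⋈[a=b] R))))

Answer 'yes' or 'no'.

E1 stepwise |·|:
  R → 3
  S → 5
  (R ⋈[b=a] S) → 1
  ρ[h/a]((R ⋈[b=a] S)) → 1
  π[h,z](ρ[h/a]((R ⋈[b=a] S))) → 1
E2 stepwise |·|:
  S → 5
  R → 3
  (S ⋈[a=b] R) → 1
  π[u,z,b,a,w,d]((S ⋈[a=b] R)) → 1
  ρ[h/a](π[u,z,b,a,w,d]((S ⋈[a=b] R))) → 1
  π[h,z](ρ[h/a](π[u,z,b,a,w,d]((S ⋈[a=b] R)))) → 1

E1 and E2 produce the same multiset:
h | z
7 | p

yes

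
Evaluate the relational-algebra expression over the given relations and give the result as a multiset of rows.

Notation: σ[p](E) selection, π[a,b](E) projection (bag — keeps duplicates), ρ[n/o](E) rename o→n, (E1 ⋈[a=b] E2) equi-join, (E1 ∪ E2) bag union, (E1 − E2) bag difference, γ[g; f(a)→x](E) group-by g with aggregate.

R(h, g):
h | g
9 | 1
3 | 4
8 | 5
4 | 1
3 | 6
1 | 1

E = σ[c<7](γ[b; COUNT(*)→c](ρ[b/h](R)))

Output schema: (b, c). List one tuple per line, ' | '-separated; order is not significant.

Stepwise |·|:
  R → 6
  ρ[b/h](R) → 6
  γ[b; COUNT(*)→c](ρ[b/h](R)) → 5
  σ[c<7](γ[b; COUNT(*)→c](ρ[b/h](R))) → 5

== RESULT ==
b | c
1 | 1
3 | 2
4 | 1
8 | 1
9 | 1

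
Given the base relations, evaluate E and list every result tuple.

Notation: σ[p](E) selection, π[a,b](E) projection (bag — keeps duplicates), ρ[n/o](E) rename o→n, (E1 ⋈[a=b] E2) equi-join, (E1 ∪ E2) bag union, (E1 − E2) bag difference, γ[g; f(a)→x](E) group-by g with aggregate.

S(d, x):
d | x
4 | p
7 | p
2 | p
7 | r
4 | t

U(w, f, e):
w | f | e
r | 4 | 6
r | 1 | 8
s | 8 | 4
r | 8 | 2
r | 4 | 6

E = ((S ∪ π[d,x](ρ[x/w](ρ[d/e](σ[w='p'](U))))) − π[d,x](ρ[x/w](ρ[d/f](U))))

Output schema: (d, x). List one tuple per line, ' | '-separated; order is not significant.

Stepwise |·|:
  S → 5
  U → 5
  σ[w='p'](U) → 0
  ρ[d/e](σ[w='p'](U)) → 0
  ρ[x/w](ρ[d/e](σ[w='p'](U))) → 0
  π[d,x](ρ[x/w](ρ[d/e](σ[w='p'](U)))) → 0
  (S ∪ π[d,x](ρ[x/w](ρ[d/e](σ[w='p'](U))))) → 5
  U → 5
  ρ[d/f](U) → 5
  ρ[x/w](ρ[d/f](U)) → 5
  π[d,x](ρ[x/w](ρ[d/f](U))) → 5
  ((S ∪ π[d,x](ρ[x/w](ρ[d/e](σ[w='p'](U))))) − π[d,x](ρ[x/w](ρ[d/f](U)))) → 5

== RESULT ==
d | x
2 | p
4 | p
4 | t
7 | p
7 | r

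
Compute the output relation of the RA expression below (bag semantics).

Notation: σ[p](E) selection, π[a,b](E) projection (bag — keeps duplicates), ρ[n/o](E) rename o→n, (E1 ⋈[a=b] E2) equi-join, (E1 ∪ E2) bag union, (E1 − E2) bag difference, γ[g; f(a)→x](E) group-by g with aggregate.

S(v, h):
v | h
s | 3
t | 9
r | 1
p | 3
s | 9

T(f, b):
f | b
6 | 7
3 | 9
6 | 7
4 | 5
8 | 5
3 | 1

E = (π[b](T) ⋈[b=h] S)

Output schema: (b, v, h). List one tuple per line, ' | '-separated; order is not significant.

Stepwise |·|:
  T → 6
  π[b](T) → 6
  S → 5
  (π[b](T) ⋈[b=h] S) → 3

== RESULT ==
b | v | h
1 | r | 1
9 | s | 9
9 | t | 9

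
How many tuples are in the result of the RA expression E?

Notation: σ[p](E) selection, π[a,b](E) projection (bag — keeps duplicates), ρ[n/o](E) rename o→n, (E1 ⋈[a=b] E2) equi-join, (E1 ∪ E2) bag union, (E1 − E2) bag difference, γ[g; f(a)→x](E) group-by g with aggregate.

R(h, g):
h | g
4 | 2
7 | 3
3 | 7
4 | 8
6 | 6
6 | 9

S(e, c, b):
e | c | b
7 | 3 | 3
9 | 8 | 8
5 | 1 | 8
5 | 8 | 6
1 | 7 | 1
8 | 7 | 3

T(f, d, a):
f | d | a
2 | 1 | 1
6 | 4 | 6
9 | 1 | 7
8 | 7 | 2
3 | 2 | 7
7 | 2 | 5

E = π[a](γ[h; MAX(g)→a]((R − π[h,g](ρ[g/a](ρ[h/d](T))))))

Row counts bottom-up:
  R → 6
  T → 6
  ρ[h/d](T) → 6
  ρ[g/a](ρ[h/d](T)) → 6
  π[h,g](ρ[g/a](ρ[h/d](T))) → 6
  (R − π[h,g](ρ[g/a](ρ[h/d](T)))) → 6
  γ[h; MAX(g)→a]((R − π[h,g](ρ[g/a](ρ[h/d](T))))) → 4
  π[a](γ[h; MAX(g)→a]((R − π[h,g](ρ[g/a](ρ[h/d](T)))))) → 4

|E| = 4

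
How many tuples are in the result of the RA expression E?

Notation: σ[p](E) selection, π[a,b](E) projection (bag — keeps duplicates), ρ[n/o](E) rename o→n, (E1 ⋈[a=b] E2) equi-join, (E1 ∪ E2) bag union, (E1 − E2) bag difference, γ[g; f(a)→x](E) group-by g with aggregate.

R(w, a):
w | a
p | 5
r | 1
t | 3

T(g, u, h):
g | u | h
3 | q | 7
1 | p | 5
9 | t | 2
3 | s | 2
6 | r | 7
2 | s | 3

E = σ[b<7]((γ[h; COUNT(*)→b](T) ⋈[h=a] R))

Stepwise |·|:
  T → 6
  γ[h; COUNT(*)→b](T) → 4
  R → 3
  (γ[h; COUNT(*)→b](T) ⋈[h=a] R) → 2
  σ[b<7]((γ[h; COUNT(*)→b](T) ⋈[h=a] R)) → 2

|E| = 2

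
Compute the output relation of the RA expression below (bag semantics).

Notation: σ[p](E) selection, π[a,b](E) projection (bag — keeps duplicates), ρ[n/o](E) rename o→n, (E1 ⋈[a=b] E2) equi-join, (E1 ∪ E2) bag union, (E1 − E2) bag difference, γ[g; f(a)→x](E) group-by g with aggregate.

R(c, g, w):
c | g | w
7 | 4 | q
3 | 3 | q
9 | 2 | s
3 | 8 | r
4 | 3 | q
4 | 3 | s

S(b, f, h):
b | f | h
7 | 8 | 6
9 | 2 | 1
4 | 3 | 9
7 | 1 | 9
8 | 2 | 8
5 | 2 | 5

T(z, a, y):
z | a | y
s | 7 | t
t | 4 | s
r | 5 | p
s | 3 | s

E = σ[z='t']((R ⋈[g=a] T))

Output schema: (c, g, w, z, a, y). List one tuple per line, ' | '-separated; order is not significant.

Row counts bottom-up:
  R → 6
  T → 4
  (R ⋈[g=a] T) → 4
  σ[z='t']((R ⋈[g=a] T)) → 1

== RESULT ==
c | g | w | z | a | y
7 | 4 | q | t | 4 | s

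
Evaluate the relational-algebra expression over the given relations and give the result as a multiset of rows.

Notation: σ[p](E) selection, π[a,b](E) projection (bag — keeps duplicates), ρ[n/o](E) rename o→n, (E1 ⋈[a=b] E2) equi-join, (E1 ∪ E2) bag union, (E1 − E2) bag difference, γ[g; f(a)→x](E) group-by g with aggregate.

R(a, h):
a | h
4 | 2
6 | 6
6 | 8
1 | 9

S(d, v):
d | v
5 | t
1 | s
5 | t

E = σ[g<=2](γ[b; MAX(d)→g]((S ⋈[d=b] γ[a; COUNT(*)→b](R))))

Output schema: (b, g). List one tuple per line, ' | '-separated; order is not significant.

Subexpression sizes:
  S → 3
  R → 4
  γ[a; COUNT(*)→b](R) → 3
  (S ⋈[d=b] γ[a; COUNT(*)→b](R)) → 2
  γ[b; MAX(d)→g]((S ⋈[d=b] γ[a; COUNT(*)→b](R))) → 1
  σ[g<=2](γ[b; MAX(d)→g]((S ⋈[d=b] γ[a; COUNT(*)→b](R)))) → 1

== RESULT ==
b | g
1 | 1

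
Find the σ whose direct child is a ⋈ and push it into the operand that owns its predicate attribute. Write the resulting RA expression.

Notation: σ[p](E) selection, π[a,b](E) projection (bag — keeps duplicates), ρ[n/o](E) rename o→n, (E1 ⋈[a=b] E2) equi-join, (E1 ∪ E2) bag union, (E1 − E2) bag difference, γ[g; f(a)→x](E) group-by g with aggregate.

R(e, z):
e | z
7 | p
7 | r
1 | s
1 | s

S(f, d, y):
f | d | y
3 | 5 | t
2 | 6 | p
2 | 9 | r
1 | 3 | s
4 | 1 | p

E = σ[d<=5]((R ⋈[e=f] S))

σ filters on d, owned by the right side.
E' = (R ⋈[e=f] σ[d<=5](S))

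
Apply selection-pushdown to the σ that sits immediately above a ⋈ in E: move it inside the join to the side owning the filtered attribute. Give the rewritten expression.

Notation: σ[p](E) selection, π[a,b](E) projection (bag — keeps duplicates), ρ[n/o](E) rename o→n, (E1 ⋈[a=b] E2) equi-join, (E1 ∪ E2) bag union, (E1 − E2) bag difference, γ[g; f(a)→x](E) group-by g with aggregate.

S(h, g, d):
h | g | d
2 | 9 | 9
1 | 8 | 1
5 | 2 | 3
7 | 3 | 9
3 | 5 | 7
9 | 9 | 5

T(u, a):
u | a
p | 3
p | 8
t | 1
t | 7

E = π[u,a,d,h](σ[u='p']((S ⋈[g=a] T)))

σ filters on u, owned by the right side.
E' = π[u,a,d,h]((S ⋈[g=a] σ[u='p'](T)))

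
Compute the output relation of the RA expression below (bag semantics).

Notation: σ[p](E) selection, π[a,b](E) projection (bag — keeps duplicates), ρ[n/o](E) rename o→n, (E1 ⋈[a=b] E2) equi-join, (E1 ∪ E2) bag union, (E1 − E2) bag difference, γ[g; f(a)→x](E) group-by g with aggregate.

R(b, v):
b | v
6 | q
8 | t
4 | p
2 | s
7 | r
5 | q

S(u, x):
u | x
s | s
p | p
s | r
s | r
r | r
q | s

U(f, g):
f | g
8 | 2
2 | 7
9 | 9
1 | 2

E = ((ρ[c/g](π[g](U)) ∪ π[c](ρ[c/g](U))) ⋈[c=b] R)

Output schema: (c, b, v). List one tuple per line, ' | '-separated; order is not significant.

Row counts bottom-up:
  U → 4
  π[g](U) → 4
  ρ[c/g](π[g](U)) → 4
  U → 4
  ρ[c/g](U) → 4
  π[c](ρ[c/g](U)) → 4
  (ρ[c/g](π[g](U)) ∪ π[c](ρ[c/g](U))) → 8
  R → 6
  ((ρ[c/g](π[g](U)) ∪ π[c](ρ[c/g](U))) ⋈[c=b] R) → 6

== RESULT ==
c | b | v
2 | 2 | s
2 | 2 | s
2 | 2 | s
2 | 2 | s
7 | 7 | r
7 | 7 | r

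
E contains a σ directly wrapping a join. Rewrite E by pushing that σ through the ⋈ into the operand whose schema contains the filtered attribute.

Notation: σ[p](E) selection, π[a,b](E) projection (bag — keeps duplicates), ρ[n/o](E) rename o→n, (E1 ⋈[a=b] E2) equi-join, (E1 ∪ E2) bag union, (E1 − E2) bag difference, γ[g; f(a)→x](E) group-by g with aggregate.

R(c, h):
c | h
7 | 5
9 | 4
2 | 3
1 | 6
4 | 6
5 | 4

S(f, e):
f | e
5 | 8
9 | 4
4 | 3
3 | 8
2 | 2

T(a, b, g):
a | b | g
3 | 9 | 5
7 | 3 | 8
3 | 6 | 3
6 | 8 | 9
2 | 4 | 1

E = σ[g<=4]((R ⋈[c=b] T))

σ filters on g, owned by the right side.
E' = (R ⋈[c=b] σ[g<=4](T))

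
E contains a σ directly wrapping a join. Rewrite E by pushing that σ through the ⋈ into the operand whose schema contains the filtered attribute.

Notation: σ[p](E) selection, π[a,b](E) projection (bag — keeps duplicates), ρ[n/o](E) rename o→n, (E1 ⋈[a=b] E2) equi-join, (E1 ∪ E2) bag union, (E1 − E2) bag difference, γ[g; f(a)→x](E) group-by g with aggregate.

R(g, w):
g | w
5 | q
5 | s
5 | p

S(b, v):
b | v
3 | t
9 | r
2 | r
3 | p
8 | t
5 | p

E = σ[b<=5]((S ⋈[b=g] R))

σ filters on b, owned by the left side.
E' = (σ[b<=5](S) ⋈[b=g] R)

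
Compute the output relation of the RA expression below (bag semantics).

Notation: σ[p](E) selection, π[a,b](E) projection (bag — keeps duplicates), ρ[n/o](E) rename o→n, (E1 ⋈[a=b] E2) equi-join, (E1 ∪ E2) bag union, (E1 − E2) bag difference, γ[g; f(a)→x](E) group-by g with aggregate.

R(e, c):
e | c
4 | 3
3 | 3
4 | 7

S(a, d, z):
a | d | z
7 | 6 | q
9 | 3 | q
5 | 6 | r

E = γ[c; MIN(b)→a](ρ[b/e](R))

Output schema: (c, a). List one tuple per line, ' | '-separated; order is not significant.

Per-node cardinality:
  R → 3
  ρ[b/e](R) → 3
  γ[c; MIN(b)→a](ρ[b/e](R)) → 2

== RESULT ==
c | a
3 | 3
7 | 4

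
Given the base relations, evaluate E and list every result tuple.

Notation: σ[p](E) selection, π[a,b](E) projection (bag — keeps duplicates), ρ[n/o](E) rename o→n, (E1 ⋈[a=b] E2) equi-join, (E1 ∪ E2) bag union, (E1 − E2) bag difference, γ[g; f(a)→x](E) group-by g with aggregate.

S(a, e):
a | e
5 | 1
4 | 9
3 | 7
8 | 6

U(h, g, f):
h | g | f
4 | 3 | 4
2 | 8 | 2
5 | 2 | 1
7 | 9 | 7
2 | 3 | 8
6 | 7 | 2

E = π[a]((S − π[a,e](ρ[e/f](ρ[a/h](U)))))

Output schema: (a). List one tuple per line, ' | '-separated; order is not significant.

Row counts bottom-up:
  S → 4
  U → 6
  ρ[a/h](U) → 6
  ρ[e/f](ρ[a/h](U)) → 6
  π[a,e](ρ[e/f](ρ[a/h](U))) → 6
  (S − π[a,e](ρ[e/f](ρ[a/h](U)))) → 3
  π[a]((S − π[a,e](ρ[e/f](ρ[a/h](U))))) → 3

== RESULT ==
a
3
4
8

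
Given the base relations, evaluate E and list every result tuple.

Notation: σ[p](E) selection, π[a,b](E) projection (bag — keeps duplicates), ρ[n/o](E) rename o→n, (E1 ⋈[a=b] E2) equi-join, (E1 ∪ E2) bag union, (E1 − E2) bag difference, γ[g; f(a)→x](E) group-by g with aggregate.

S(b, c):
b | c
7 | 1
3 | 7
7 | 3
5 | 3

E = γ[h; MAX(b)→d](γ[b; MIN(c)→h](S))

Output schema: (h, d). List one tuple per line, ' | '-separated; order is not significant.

Stepwise |·|:
  S → 4
  γ[b; MIN(c)→h](S) → 3
  γ[h; MAX(b)→d](γ[b; MIN(c)→h](S)) → 3

== RESULT ==
h | d
1 | 7
3 | 5
7 | 3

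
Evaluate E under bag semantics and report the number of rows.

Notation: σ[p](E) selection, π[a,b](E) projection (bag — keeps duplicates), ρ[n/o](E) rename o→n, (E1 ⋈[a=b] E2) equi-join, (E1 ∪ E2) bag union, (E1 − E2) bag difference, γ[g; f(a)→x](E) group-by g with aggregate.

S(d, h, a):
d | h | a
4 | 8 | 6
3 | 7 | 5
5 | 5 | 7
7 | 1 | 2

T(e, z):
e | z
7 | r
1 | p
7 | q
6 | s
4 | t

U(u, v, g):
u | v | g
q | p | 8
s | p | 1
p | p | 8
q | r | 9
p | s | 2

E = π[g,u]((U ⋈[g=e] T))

Per-node cardinality:
  U → 5
  T → 5
  (U ⋈[g=e] T) → 1
  π[g,u]((U ⋈[g=e] T)) → 1

|E| = 1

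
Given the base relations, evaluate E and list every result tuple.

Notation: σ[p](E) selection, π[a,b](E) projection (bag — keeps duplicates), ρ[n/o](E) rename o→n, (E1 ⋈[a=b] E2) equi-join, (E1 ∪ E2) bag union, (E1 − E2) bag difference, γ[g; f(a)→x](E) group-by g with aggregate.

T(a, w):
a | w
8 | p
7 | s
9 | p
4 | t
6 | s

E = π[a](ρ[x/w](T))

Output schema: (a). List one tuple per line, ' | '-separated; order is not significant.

Per-node cardinality:
  T → 5
  ρ[x/w](T) → 5
  π[a](ρ[x/w](T)) → 5

== RESULT ==
a
4
6
7
8
9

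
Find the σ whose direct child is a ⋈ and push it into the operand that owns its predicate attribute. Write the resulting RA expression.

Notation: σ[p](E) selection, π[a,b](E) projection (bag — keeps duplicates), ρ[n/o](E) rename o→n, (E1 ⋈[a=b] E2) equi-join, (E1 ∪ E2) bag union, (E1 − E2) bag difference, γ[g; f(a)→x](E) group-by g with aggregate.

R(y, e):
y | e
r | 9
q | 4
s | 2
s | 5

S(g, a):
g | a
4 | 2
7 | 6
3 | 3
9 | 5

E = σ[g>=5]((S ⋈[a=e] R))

σ filters on g, owned by the left side.
E' = (σ[g>=5](S) ⋈[a=e] R)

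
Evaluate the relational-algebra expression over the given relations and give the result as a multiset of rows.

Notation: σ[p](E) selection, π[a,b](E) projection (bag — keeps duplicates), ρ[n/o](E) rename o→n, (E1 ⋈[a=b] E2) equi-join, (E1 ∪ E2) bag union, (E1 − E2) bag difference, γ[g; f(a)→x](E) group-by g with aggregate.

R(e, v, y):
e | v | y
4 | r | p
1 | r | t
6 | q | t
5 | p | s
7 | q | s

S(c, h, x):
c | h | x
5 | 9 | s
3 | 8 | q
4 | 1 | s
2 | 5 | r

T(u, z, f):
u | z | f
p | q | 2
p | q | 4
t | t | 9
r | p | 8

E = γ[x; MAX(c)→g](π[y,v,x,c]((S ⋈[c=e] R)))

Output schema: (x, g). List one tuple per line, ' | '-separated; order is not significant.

Subexpression sizes:
  S → 4
  R → 5
  (S ⋈[c=e] R) → 2
  π[y,v,x,c]((S ⋈[c=e] R)) → 2
  γ[x; MAX(c)→g](π[y,v,x,c]((S ⋈[c=e] R))) → 1

== RESULT ==
x | g
s | 5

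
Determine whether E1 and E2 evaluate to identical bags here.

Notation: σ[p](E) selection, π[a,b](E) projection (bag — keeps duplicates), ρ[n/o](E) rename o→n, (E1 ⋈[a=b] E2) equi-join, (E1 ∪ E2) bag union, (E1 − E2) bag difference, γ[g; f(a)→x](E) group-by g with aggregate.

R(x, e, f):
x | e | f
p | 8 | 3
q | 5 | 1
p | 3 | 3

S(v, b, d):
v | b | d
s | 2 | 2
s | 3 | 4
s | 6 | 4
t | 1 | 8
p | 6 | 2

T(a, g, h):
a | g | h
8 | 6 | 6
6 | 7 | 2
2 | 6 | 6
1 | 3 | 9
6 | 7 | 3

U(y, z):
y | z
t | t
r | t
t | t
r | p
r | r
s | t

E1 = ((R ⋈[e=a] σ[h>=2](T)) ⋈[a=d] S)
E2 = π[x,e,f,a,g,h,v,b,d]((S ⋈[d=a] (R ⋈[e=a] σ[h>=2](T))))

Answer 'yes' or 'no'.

E1 subexpression sizes:
  R → 3
  T → 5
  σ[h>=2](T) → 5
  (R ⋈[e=a] σ[h>=2](T)) → 1
  S → 5
  ((R ⋈[e=a] σ[h>=2](T)) ⋈[a=d] S) → 1
E2 subexpression sizes:
  S → 5
  R → 3
  T → 5
  σ[h>=2](T) → 5
  (R ⋈[e=a] σ[h>=2](T)) → 1
  (S ⋈[d=a] (R ⋈[e=a] σ[h>=2](T))) → 1
  π[x,e,f,a,g,h,v,b,d]((S ⋈[d=a] (R ⋈[e=a] σ[h>=2](T)))) → 1

E1 and E2 produce the same multiset:
x | e | f | a | g | h | v | b | d
p | 8 | 3 | 8 | 6 | 6 | t | 1 | 8

yes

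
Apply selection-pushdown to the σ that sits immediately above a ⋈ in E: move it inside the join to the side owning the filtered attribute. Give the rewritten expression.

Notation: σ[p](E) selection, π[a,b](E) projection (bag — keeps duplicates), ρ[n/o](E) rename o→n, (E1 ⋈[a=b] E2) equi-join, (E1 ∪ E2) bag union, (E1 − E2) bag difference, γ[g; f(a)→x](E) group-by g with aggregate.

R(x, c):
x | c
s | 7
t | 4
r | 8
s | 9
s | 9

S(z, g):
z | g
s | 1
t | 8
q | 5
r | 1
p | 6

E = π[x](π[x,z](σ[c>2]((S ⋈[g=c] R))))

σ filters on c, owned by the right side.
E' = π[x](π[x,z]((S ⋈[g=c] σ[c>2](R))))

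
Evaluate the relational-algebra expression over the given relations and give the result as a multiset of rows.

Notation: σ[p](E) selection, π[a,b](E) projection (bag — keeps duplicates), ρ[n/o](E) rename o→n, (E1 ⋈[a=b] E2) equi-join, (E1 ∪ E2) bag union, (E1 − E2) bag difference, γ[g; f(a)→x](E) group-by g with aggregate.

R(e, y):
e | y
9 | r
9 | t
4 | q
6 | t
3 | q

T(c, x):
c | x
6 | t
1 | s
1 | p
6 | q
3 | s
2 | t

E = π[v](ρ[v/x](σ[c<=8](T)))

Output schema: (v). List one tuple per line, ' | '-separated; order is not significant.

Per-node cardinality:
  T → 6
  σ[c<=8](T) → 6
  ρ[v/x](σ[c<=8](T)) → 6
  π[v](ρ[v/x](σ[c<=8](T))) → 6

== RESULT ==
v
p
q
s
s
t
t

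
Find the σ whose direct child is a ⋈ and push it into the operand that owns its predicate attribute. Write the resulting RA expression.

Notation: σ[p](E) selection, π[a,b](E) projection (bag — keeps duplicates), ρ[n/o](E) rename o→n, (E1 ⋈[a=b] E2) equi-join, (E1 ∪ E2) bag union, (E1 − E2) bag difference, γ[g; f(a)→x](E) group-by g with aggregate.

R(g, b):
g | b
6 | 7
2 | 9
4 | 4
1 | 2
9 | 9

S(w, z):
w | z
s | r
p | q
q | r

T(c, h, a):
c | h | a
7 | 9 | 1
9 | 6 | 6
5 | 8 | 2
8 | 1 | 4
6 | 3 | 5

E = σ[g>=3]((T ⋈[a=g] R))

σ filters on g, owned by the right side.
E' = (T ⋈[a=g] σ[g>=3](R))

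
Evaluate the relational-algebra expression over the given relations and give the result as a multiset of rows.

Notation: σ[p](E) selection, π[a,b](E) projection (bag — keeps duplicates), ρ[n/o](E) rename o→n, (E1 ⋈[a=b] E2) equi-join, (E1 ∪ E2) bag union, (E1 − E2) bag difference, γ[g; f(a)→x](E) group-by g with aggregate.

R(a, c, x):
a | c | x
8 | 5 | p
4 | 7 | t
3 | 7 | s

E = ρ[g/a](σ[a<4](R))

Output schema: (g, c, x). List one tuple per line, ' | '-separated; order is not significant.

Per-node cardinality:
  R → 3
  σ[a<4](R) → 1
  ρ[g/a](σ[a<4](R)) → 1

== RESULT ==
g | c | x
3 | 7 | s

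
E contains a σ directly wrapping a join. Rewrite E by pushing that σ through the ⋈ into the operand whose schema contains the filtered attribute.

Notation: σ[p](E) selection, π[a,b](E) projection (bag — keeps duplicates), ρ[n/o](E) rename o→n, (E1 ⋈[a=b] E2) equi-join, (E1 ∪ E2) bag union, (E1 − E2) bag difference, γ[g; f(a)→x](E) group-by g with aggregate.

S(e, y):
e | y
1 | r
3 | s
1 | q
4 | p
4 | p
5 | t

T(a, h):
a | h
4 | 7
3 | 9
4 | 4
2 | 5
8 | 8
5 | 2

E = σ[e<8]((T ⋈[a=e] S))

σ filters on e, owned by the right side.
E' = (T ⋈[a=e] σ[e<8](S))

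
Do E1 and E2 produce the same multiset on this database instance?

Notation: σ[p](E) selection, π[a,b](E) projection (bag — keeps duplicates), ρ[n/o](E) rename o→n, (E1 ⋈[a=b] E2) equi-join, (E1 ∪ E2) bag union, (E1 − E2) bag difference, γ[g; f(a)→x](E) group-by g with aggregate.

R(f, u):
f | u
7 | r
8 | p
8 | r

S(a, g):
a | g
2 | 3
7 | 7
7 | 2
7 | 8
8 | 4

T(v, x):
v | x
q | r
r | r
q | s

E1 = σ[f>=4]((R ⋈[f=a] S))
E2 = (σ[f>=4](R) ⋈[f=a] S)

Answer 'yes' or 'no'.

E1 subexpression sizes:
  R → 3
  S → 5
  (R ⋈[f=a] S) → 5
  σ[f>=4]((R ⋈[f=a] S)) → 5
E2 subexpression sizes:
  R → 3
  σ[f>=4](R) → 3
  S → 5
  (σ[f>=4](R) ⋈[f=a] S) → 5

E1 and E2 produce the same multiset:
f | u | a | g
7 | r | 7 | 2
7 | r | 7 | 7
7 | r | 7 | 8
8 | p | 8 | 4
8 | r | 8 | 4

yes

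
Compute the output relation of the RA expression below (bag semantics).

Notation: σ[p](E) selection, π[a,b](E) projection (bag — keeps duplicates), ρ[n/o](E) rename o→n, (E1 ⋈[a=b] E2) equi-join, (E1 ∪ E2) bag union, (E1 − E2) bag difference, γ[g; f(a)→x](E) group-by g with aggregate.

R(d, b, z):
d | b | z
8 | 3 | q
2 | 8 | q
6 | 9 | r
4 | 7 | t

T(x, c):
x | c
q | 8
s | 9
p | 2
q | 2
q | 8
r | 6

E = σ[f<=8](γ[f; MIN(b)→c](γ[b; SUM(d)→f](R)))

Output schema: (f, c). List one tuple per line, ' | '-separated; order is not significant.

Row counts bottom-up:
  R → 4
  γ[b; SUM(d)→f](R) → 4
  γ[f; MIN(b)→c](γ[b; SUM(d)→f](R)) → 4
  σ[f<=8](γ[f; MIN(b)→c](γ[b; SUM(d)→f](R))) → 4

== RESULT ==
f | c
2 | 8
4 | 7
6 | 9
8 | 3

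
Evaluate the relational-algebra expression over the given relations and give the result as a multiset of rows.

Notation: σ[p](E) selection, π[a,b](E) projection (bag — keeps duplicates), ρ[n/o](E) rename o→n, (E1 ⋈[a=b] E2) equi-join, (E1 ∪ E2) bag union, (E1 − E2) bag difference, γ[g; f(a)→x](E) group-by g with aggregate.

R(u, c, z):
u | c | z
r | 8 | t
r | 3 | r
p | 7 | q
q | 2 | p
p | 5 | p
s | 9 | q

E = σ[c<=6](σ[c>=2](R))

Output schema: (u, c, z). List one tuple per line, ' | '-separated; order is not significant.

Per-node cardinality:
  R → 6
  σ[c>=2](R) → 6
  σ[c<=6](σ[c>=2](R)) → 3

== RESULT ==
u | c | z
p | 5 | p
q | 2 | p
r | 3 | r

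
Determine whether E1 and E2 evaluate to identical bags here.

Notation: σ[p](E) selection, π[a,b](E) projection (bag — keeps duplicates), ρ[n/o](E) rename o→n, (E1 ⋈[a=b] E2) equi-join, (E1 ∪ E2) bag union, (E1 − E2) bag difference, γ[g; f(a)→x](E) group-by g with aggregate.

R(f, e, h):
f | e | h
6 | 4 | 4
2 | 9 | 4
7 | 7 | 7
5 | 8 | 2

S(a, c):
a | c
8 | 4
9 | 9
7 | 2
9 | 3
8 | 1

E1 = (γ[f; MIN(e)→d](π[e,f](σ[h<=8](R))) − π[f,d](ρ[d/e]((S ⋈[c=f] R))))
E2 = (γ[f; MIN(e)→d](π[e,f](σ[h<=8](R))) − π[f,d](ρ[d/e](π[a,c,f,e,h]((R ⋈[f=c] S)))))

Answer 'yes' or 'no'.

E1 subexpression sizes:
  R → 4
  σ[h<=8](R) → 4
  π[e,f](σ[h<=8](R)) → 4
  γ[f; MIN(e)→d](π[e,f](σ[h<=8](R))) → 4
  S → 5
  R → 4
  (S ⋈[c=f] R) → 1
  ρ[d/e]((S ⋈[c=f] R)) → 1
  π[f,d](ρ[d/e]((S ⋈[c=f] R))) → 1
  (γ[f; MIN(e)→d](π[e,f](σ[h<=8](R))) − π[f,d](ρ[d/e]((S ⋈[c=f] R)))) → 3
E2 subexpression sizes:
  R → 4
  σ[h<=8](R) → 4
  π[e,f](σ[h<=8](R)) → 4
  γ[f; MIN(e)→d](π[e,f](σ[h<=8](R))) → 4
  R → 4
  S → 5
  (R ⋈[f=c] S) → 1
  π[a,c,f,e,h]((R ⋈[f=c] S)) → 1
  ρ[d/e](π[a,c,f,e,h]((R ⋈[f=c] S))) → 1
  π[f,d](ρ[d/e](π[a,c,f,e,h]((R ⋈[f=c] S)))) → 1
  (γ[f; MIN(e)→d](π[e,f](σ[h<=8](R))) − π[f,d](ρ[d/e](π[a,c,f,e,h]((R ⋈[f=c] S))))) → 3

E1 and E2 produce the same multiset:
f | d
5 | 8
6 | 4
7 | 7

yes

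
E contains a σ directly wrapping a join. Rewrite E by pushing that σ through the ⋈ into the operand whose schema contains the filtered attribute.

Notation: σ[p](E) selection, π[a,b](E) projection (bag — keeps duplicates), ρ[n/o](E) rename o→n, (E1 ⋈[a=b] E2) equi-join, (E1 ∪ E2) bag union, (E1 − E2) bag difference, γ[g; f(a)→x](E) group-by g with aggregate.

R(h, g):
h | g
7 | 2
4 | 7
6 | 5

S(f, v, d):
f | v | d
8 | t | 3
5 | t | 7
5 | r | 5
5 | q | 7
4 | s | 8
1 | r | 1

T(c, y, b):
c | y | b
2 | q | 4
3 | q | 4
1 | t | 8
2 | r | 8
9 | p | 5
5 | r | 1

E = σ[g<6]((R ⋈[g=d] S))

σ filters on g, owned by the left side.
E' = (σ[g<6](R) ⋈[g=d] S)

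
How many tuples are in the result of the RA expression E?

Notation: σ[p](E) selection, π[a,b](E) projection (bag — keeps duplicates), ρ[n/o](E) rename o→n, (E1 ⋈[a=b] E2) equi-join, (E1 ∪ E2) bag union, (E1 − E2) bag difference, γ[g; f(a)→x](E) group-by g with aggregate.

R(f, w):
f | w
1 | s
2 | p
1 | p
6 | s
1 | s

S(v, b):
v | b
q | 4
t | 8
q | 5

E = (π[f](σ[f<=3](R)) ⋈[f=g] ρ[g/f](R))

Subexpression sizes:
  R → 5
  σ[f<=3](R) → 4
  π[f](σ[f<=3](R)) → 4
  R → 5
  ρ[g/f](R) → 5
  (π[f](σ[f<=3](R)) ⋈[f=g] ρ[g/f](R)) → 10

|E| = 10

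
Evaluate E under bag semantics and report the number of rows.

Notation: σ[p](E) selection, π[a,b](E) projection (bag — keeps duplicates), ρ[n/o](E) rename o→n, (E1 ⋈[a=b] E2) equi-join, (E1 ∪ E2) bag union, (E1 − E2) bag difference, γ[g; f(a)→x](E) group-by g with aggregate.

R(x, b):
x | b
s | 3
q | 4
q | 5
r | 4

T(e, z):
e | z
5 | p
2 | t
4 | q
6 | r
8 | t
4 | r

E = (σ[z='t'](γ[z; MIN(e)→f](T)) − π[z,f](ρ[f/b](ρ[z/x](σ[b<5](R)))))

Subexpression sizes:
  T → 6
  γ[z; MIN(e)→f](T) → 4
  σ[z='t'](γ[z; MIN(e)→f](T)) → 1
  R → 4
  σ[b<5](R) → 3
  ρ[z/x](σ[b<5](R)) → 3
  ρ[f/b](ρ[z/x](σ[b<5](R))) → 3
  π[z,f](ρ[f/b](ρ[z/x](σ[b<5](R)))) → 3
  (σ[z='t'](γ[z; MIN(e)→f](T)) − π[z,f](ρ[f/b](ρ[z/x](σ[b<5](R))))) → 1

|E| = 1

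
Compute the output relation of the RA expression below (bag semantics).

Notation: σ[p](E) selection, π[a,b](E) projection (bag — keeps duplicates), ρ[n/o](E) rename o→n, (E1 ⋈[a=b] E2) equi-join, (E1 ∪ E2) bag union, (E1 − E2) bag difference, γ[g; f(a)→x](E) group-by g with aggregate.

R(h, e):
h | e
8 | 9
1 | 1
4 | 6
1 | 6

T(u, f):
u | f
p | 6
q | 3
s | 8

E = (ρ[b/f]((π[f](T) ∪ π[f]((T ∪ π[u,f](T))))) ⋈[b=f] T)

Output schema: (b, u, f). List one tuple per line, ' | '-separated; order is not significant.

Per-node cardinality:
  T → 3
  π[f](T) → 3
  T → 3
  T → 3
  π[u,f](T) → 3
  (T ∪ π[u,f](T)) → 6
  π[f]((T ∪ π[u,f](T))) → 6
  (π[f](T) ∪ π[f]((T ∪ π[u,f](T)))) → 9
  ρ[b/f]((π[f](T) ∪ π[f]((T ∪ π[u,f](T))))) → 9
  T → 3
  (ρ[b/f]((π[f](T) ∪ π[f]((T ∪ π[u,f](T))))) ⋈[b=f] T) → 9

== RESULT ==
b | u | f
3 | q | 3
3 | q | 3
3 | q | 3
6 | p | 6
6 | p | 6
6 | p | 6
8 | s | 8
8 | s | 8
8 | s | 8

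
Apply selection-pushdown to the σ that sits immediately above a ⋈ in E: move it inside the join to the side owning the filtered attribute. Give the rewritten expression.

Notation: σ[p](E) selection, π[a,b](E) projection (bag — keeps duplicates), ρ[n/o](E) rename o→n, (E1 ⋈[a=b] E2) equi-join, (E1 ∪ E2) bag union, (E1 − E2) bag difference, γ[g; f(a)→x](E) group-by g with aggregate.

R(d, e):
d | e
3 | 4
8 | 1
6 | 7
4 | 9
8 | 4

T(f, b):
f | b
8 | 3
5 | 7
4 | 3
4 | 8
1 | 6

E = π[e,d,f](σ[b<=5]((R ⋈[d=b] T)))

σ filters on b, owned by the right side.
E' = π[e,d,f]((R ⋈[d=b] σ[b<=5](T)))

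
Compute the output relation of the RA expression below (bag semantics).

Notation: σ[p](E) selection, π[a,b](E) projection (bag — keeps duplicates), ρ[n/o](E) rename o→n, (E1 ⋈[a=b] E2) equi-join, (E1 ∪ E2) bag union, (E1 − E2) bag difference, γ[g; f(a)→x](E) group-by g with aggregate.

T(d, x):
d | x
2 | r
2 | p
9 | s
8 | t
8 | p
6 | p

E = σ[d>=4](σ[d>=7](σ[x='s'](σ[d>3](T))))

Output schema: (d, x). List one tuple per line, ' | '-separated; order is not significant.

Stepwise |·|:
  T → 6
  σ[d>3](T) → 4
  σ[x='s'](σ[d>3](T)) → 1
  σ[d>=7](σ[x='s'](σ[d>3](T))) → 1
  σ[d>=4](σ[d>=7](σ[x='s'](σ[d>3](T)))) → 1

== RESULT ==
d | x
9 | s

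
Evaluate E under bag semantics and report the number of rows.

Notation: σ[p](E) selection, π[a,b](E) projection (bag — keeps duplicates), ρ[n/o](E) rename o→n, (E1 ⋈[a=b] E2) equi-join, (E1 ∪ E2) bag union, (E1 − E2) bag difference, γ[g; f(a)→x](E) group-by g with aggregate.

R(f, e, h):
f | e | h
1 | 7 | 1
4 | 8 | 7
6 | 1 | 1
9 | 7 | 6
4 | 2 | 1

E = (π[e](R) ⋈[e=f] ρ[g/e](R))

Stepwise |·|:
  R → 5
  π[e](R) → 5
  R → 5
  ρ[g/e](R) → 5
  (π[e](R) ⋈[e=f] ρ[g/e](R)) → 1

|E| = 1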